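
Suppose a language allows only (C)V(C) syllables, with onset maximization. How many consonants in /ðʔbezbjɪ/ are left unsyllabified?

Syllabifying with onset maximization leaves /ð/, /ʔ/, /b/ stranded (at most one coda consonant is licensed; onsets are limited to one consonant).

3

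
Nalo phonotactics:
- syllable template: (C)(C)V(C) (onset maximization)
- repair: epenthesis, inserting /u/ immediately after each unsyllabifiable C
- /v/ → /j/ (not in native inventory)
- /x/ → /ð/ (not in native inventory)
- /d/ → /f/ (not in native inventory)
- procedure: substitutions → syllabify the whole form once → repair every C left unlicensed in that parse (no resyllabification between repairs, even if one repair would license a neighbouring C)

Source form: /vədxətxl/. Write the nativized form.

jəfðətðulu

Substitution: /v/ → /j/, /d/ → /f/, /x/ → /ð/, giving /jəfðətðl/.
The consonants /ð/, /l/ cannot be parsed into a legal (C)(C)V(C) syllable (at most one coda consonant is licensed; onsets may contain at most 2 consonants).
Inserting the epenthetic vowel yields /ð/ → /ðu/, /l/ → /lu/.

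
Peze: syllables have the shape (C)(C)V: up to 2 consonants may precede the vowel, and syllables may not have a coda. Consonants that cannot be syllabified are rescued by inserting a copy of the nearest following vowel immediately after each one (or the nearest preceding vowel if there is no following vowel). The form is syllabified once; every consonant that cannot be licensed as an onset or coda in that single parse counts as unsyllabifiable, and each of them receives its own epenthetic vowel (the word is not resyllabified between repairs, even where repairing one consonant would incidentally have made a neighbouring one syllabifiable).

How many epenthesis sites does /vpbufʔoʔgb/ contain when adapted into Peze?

4

The unsyllabifiable consonants are /v/, /ʔ/, /g/, /b/; each receives one epenthetic vowel.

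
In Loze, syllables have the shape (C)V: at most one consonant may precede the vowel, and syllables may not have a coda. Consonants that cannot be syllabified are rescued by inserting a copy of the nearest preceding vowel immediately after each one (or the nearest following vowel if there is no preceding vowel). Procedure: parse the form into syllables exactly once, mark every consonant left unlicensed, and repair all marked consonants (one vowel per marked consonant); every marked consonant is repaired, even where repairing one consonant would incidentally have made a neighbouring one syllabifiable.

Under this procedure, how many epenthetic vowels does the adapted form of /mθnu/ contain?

The unsyllabifiable consonants are /m/, /θ/; each receives one epenthetic vowel.

2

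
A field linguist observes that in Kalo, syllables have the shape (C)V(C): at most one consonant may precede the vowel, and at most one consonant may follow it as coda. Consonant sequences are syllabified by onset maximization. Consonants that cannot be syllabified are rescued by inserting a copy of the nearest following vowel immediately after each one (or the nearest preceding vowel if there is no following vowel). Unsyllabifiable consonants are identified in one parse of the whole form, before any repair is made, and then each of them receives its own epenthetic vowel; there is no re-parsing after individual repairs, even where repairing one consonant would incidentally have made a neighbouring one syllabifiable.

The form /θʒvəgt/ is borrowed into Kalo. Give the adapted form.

θəʒəvəgtə

The consonants /θ/, /ʒ/, /t/ cannot be parsed into a legal (C)V(C) syllable (at most one coda consonant is licensed; onsets are limited to one consonant).
Each unlicensed consonant becomes the onset of a new syllable: /θ/ → /θə/, /ʒ/ → /ʒə/, /t/ → /tə/.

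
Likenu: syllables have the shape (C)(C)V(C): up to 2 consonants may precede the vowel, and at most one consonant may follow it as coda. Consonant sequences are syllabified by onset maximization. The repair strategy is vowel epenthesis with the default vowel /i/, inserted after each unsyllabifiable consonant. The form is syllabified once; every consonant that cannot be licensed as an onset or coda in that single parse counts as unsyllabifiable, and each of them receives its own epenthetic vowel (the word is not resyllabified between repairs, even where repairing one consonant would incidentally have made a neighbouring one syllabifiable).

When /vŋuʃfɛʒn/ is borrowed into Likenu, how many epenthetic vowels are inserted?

1

The unsyllabifiable consonants are /n/; each receives one epenthetic vowel.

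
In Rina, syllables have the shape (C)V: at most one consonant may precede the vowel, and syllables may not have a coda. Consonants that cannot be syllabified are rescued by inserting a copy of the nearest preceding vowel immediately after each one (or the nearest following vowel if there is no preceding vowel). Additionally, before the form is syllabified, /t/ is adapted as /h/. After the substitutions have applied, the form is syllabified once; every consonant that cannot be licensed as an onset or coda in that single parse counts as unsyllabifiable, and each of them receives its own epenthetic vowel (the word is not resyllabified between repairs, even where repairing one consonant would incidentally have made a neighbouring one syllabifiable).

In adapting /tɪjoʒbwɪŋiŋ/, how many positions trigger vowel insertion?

3

After substitution the input is /hɪjoʒbwɪŋiŋ/.
The unsyllabifiable consonants are /ʒ/, /b/, /ŋ/; each receives one epenthetic vowel.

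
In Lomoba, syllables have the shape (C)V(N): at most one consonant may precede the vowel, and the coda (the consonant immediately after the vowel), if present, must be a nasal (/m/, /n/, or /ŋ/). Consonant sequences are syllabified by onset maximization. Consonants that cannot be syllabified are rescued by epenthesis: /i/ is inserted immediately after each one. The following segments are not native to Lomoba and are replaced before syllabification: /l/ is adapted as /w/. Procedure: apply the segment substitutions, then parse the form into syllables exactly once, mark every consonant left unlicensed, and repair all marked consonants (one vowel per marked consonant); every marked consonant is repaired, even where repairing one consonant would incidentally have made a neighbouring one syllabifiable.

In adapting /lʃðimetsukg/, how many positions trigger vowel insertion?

After substitution the input is /wʃðimetsukg/.
The unsyllabifiable consonants are /w/, /ʃ/, /t/, /k/, /g/; each receives one epenthetic vowel.

5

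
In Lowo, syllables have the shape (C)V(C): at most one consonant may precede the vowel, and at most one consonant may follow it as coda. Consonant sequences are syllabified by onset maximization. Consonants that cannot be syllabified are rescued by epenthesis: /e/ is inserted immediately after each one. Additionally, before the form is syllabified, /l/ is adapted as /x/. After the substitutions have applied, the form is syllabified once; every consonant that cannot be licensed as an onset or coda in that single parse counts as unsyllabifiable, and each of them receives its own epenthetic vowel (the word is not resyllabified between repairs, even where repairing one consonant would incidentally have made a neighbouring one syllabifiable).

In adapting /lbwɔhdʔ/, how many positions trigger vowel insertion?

After substitution the input is /xbwɔhdʔ/.
The unsyllabifiable consonants are /x/, /b/, /d/, /ʔ/; each receives one epenthetic vowel.

4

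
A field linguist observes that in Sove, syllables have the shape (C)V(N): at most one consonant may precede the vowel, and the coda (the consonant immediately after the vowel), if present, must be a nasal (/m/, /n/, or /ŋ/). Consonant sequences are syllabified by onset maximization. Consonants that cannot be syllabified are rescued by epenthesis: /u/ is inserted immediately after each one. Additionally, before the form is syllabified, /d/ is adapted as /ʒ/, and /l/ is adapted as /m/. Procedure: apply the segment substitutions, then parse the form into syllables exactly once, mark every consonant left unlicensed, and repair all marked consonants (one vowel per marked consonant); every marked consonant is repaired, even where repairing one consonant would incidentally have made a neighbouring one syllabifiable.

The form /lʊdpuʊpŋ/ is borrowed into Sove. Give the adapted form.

Substitution: /l/ → /m/, /d/ → /ʒ/, giving /mʊʒpuʊpŋ/.
The consonants /ʒ/, /p/, /ŋ/ cannot be parsed into a legal (C)V(N) syllable (only a nasal (/m/, /n/, or /ŋ/) is licensed in coda position; onsets are limited to one consonant).
Inserting the epenthetic vowel yields /ʒ/ → /ʒu/, /p/ → /pu/, /ŋ/ → /ŋu/.

mʊʒupuʊpuŋu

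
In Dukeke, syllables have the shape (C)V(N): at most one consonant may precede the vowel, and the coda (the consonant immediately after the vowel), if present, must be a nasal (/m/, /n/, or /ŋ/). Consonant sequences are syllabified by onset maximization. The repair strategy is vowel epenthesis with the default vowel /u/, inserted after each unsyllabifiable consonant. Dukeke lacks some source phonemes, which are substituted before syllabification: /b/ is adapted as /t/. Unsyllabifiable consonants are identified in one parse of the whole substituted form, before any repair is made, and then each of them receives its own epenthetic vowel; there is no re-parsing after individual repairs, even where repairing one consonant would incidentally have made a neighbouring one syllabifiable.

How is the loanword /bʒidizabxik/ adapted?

Substitution: /b/ → /t/, giving /tʒidizatxik/.
The consonants /t/, /t/, /k/ cannot be parsed into a legal (C)V(N) syllable (only a nasal (/m/, /n/, or /ŋ/) is licensed in coda position; onsets are limited to one consonant).
Inserting the epenthetic vowel yields /t/ → /tu/, /t/ → /tu/, /k/ → /ku/.

tuʒidizatuxiku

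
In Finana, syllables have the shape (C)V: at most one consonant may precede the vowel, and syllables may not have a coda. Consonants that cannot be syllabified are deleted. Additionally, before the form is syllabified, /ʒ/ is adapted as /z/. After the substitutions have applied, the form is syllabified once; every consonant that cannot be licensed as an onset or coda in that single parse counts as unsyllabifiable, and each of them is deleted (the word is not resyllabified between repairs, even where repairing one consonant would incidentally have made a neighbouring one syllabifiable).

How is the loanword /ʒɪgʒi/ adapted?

zɪzi

Substitution: /ʒ/ → /z/, giving /zɪgzi/.
The consonants /g/ cannot be parsed into a legal (C)V syllable (no codas are permitted; onsets are limited to one consonant).
Deleting the stranded consonants removes /g/.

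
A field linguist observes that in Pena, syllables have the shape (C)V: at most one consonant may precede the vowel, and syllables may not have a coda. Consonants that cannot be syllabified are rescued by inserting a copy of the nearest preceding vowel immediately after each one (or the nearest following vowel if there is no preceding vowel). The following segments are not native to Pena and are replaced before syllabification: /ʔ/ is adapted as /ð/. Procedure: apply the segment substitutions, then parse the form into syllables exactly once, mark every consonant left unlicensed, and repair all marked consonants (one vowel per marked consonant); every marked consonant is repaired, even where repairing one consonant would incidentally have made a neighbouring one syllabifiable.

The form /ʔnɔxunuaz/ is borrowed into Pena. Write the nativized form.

ðɔnɔxunuaza

Substitution: /ʔ/ → /ð/, giving /ðnɔxunuaz/.
Under (C)V, the unsyllabifiable consonants are /ð/, /z/ (no codas are permitted; onsets are limited to one consonant).
Each unlicensed consonant becomes the onset of a new syllable: /ð/ → /ðɔ/, /z/ → /za/.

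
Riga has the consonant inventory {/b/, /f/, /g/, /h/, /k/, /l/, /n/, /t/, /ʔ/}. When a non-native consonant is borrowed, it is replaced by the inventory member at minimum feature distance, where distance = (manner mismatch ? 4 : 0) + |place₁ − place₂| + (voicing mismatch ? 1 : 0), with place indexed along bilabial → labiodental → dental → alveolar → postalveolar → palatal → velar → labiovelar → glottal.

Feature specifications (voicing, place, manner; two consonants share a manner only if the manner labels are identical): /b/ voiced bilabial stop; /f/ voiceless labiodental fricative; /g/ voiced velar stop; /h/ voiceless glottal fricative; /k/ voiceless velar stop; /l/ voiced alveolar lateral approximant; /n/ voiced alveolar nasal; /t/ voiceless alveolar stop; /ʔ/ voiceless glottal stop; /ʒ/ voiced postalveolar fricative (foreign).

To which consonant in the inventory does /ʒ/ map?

/f/ is closest: same manner (fricative), place distance 3 (postalveolar→labiodental), voicing differs (+1); total 4. Next closest is /h/ at distance 5.

f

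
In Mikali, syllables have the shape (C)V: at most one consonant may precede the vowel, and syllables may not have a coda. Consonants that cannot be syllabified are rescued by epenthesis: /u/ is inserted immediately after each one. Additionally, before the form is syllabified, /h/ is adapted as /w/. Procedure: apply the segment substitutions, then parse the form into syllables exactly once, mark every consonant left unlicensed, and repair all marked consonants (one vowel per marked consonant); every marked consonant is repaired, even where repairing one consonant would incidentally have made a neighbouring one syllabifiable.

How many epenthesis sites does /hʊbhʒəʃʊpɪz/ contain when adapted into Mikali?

3

After substitution the input is /wʊbwʒəʃʊpɪz/.
The unsyllabifiable consonants are /b/, /w/, /z/; each receives one epenthetic vowel.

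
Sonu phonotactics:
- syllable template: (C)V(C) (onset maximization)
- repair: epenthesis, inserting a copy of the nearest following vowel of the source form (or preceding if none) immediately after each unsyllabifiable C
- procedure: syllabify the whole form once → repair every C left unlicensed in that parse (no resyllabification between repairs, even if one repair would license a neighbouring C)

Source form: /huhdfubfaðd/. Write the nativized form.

Syllabifying with onset maximization leaves /d/, /d/ stranded (at most one coda consonant is licensed; onsets are limited to one consonant).
Each unlicensed consonant becomes the onset of a new syllable: /d/ → /du/, /d/ → /da/.

huhdufubfaðda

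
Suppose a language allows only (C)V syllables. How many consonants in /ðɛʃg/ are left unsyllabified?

Under (C)V, the unsyllabifiable consonants are /ʃ/, /g/ (no codas are permitted; onsets are limited to one consonant).

2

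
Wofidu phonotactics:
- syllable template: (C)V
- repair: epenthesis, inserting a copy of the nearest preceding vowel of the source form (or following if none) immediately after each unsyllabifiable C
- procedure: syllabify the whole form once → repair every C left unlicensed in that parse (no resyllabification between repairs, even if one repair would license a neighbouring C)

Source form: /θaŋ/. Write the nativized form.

θaŋa

Syllabifying with onset maximization leaves /ŋ/ stranded (no codas are permitted; onsets are limited to one consonant).
Inserting the epenthetic vowel yields /ŋ/ → /ŋa/.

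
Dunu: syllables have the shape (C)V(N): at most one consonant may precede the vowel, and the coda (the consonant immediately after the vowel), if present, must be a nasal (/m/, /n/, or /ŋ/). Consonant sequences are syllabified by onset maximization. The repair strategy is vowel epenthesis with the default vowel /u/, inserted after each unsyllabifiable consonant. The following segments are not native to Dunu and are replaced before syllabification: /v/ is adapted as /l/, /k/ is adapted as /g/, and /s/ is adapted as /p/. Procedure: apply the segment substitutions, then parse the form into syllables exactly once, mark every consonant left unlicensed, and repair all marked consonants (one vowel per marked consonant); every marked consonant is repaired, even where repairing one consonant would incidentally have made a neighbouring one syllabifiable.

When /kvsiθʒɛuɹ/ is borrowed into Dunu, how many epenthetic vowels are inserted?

4

After substitution the input is /glpiθʒɛuɹ/.
The unsyllabifiable consonants are /g/, /l/, /θ/, /ɹ/; each receives one epenthetic vowel.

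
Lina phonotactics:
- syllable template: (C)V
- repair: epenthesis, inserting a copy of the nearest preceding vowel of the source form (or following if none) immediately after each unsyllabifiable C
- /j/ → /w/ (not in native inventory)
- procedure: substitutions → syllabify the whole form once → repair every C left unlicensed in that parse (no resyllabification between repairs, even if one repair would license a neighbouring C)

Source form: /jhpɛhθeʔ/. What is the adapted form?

wɛhɛpɛhɛθeʔe

Substitution: /j/ → /w/, giving /whpɛhθeʔ/.
Under (C)V, the unsyllabifiable consonants are /w/, /h/, /h/, /ʔ/ (no codas are permitted; onsets are limited to one consonant).
Epenthesis after each stranded consonant: /w/ → /wɛ/, /h/ → /hɛ/, /h/ → /hɛ/, /ʔ/ → /ʔe/.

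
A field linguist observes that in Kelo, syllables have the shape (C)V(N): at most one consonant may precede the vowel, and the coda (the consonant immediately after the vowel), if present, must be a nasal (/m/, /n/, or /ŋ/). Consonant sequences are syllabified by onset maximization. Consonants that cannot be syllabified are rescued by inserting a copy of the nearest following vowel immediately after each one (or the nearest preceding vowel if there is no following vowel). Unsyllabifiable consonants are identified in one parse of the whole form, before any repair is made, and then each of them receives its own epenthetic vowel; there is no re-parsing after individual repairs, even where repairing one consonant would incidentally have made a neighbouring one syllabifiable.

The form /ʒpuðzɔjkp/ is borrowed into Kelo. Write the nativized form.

Syllabifying with onset maximization leaves /ʒ/, /ð/, /j/, /k/, /p/ stranded (only a nasal (/m/, /n/, or /ŋ/) is licensed in coda position; onsets are limited to one consonant).
Epenthesis after each stranded consonant: /ʒ/ → /ʒu/, /ð/ → /ðɔ/, /j/ → /jɔ/, /k/ → /kɔ/, /p/ → /pɔ/.

ʒupuðɔzɔjɔkɔpɔ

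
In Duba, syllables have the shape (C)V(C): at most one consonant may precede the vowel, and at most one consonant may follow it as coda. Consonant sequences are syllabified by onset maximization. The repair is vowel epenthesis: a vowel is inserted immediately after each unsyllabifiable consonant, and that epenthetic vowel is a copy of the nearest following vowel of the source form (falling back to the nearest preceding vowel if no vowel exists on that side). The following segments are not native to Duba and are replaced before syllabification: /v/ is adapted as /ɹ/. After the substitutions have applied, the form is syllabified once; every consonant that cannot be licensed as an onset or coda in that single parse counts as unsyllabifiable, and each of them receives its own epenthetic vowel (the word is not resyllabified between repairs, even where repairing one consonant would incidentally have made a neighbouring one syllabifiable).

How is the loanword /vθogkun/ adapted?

ɹoθogkun

Substitution: /v/ → /ɹ/, giving /ɹθogkun/.
Syllabifying with onset maximization leaves /ɹ/ stranded (at most one coda consonant is licensed; onsets are limited to one consonant).
Epenthesis after each stranded consonant: /ɹ/ → /ɹo/.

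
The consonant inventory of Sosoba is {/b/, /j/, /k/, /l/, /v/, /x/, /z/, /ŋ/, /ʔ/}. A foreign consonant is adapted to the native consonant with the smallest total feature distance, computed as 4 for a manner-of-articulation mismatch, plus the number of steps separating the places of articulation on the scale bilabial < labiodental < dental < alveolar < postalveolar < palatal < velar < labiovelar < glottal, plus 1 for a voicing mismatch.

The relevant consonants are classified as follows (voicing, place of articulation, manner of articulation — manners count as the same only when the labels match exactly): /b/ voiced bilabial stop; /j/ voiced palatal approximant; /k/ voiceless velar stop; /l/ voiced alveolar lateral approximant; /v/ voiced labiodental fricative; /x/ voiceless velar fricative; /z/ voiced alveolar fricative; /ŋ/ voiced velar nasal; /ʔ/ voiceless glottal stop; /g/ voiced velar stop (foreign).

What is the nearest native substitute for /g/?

/k/ is closest: same manner (stop), place distance 0 (velar→velar), voicing differs (+1); total 1. Next closest is /ʔ/ at distance 3.

k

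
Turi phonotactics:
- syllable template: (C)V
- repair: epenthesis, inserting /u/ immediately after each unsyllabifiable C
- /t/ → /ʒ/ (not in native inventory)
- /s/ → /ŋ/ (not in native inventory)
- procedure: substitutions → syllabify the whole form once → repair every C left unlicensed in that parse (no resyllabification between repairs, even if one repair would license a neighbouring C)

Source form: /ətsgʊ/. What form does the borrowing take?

Substitution: /t/ → /ʒ/, /s/ → /ŋ/, giving /əʒŋgʊ/.
Under (C)V, the unsyllabifiable consonants are /ʒ/, /ŋ/ (no codas are permitted; onsets are limited to one consonant).
Inserting the epenthetic vowel yields /ʒ/ → /ʒu/, /ŋ/ → /ŋu/.

əʒuŋugʊ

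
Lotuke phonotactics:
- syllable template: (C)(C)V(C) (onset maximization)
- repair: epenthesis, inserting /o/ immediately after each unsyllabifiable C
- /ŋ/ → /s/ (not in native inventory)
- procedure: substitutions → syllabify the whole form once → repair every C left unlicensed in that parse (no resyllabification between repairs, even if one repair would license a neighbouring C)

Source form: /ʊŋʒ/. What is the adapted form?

ʊsʒo

Substitution: /ŋ/ → /s/, giving /ʊsʒ/.
Syllabifying with onset maximization leaves /ʒ/ stranded (at most one coda consonant is licensed; onsets may contain at most 2 consonants).
Epenthesis after each stranded consonant: /ʒ/ → /ʒo/.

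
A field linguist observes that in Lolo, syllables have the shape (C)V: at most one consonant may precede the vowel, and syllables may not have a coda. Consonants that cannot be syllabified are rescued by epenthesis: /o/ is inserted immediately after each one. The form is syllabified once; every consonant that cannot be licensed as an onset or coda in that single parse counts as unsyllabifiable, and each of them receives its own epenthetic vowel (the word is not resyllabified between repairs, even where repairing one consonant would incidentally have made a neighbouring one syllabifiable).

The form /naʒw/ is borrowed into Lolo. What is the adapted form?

naʒowo

Syllabifying with onset maximization leaves /ʒ/, /w/ stranded (no codas are permitted; onsets are limited to one consonant).
Each unlicensed consonant becomes the onset of a new syllable: /ʒ/ → /ʒo/, /w/ → /wo/.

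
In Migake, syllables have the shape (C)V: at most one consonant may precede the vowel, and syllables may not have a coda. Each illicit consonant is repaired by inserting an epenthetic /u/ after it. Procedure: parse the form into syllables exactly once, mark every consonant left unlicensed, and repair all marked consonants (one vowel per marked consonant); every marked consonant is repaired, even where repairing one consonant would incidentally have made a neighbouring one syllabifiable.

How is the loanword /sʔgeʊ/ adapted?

suʔugeʊ

Syllabifying with onset maximization leaves /s/, /ʔ/ stranded (no codas are permitted; onsets are limited to one consonant).
Each unlicensed consonant becomes the onset of a new syllable: /s/ → /su/, /ʔ/ → /ʔu/.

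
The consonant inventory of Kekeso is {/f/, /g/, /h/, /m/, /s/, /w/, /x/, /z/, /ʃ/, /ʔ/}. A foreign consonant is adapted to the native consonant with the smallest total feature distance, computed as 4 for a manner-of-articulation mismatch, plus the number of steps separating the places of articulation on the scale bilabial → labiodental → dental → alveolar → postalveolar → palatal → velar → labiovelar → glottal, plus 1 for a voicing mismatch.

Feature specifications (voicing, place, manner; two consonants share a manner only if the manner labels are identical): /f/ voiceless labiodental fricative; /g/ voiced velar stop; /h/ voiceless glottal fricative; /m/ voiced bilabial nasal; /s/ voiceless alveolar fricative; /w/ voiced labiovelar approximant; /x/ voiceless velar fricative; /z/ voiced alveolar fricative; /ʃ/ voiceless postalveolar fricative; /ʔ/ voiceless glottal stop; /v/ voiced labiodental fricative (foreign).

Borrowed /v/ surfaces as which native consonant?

f

/f/ is closest: same manner (fricative), place distance 0 (labiodental→labiodental), voicing differs (+1); total 1. Next closest is /z/ at distance 2.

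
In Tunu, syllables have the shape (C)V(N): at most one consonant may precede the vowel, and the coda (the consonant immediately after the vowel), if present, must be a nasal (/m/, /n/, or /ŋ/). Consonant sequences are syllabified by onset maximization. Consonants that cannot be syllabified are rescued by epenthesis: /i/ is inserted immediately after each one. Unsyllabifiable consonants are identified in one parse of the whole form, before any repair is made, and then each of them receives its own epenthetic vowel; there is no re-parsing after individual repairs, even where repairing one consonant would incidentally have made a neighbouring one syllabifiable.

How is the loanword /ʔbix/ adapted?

Under (C)V(N), the unsyllabifiable consonants are /ʔ/, /x/ (only a nasal (/m/, /n/, or /ŋ/) is licensed in coda position; onsets are limited to one consonant).
Each unlicensed consonant becomes the onset of a new syllable: /ʔ/ → /ʔi/, /x/ → /xi/.

ʔibixi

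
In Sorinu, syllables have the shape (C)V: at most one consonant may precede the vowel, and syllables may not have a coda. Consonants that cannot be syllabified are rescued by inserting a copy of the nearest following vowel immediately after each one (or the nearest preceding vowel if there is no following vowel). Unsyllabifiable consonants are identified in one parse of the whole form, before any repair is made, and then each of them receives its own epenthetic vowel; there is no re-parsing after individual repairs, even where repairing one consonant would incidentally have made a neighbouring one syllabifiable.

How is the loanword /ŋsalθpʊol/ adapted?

Under (C)V, the unsyllabifiable consonants are /ŋ/, /l/, /θ/, /l/ (no codas are permitted; onsets are limited to one consonant).
Inserting the epenthetic vowel yields /ŋ/ → /ŋa/, /l/ → /lʊ/, /θ/ → /θʊ/, /l/ → /lo/.

ŋasalʊθʊpʊolo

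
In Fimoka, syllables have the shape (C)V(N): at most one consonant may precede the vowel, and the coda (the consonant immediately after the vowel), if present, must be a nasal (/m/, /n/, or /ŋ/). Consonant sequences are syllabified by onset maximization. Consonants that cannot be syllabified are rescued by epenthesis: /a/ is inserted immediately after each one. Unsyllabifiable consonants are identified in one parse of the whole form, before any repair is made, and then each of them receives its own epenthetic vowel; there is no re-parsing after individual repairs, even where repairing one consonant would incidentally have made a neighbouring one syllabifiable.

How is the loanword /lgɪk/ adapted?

The consonants /l/, /k/ cannot be parsed into a legal (C)V(N) syllable (only a nasal (/m/, /n/, or /ŋ/) is licensed in coda position; onsets are limited to one consonant).
Epenthesis after each stranded consonant: /l/ → /la/, /k/ → /ka/.

lagɪka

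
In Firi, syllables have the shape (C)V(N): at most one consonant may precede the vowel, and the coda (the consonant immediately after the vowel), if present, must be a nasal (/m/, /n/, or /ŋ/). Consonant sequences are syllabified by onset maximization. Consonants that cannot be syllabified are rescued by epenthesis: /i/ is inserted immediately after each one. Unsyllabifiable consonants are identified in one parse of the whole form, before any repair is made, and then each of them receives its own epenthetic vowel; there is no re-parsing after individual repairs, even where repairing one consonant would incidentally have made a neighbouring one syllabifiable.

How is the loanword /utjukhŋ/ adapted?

utijukihiŋi

Under (C)V(N), the unsyllabifiable consonants are /t/, /k/, /h/, /ŋ/ (only a nasal (/m/, /n/, or /ŋ/) is licensed in coda position; onsets are limited to one consonant).
Epenthesis after each stranded consonant: /t/ → /ti/, /k/ → /ki/, /h/ → /hi/, /ŋ/ → /ŋi/.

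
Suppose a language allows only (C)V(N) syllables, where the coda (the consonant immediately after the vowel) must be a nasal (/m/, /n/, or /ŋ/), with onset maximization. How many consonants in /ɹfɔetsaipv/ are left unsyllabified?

4

Syllabifying with onset maximization leaves /ɹ/, /t/, /p/, /v/ stranded (only a nasal (/m/, /n/, or /ŋ/) is licensed in coda position; onsets are limited to one consonant).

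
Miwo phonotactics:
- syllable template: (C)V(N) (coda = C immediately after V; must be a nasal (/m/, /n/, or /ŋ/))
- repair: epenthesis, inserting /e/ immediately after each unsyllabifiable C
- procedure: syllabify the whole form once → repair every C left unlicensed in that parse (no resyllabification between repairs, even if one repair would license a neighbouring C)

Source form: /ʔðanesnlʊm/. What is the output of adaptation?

ʔeðanesenelʊm

Syllabifying with onset maximization leaves /ʔ/, /s/, /n/ stranded (only a nasal (/m/, /n/, or /ŋ/) is licensed in coda position; onsets are limited to one consonant).
Each unlicensed consonant becomes the onset of a new syllable: /ʔ/ → /ʔe/, /s/ → /se/, /n/ → /ne/.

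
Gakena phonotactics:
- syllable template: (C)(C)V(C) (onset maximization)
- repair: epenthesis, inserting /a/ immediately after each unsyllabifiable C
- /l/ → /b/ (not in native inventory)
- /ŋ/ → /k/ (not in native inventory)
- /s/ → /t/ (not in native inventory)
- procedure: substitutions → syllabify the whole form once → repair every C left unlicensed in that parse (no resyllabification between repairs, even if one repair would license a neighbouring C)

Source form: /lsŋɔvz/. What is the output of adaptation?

Substitution: /l/ → /b/, /s/ → /t/, /ŋ/ → /k/, giving /btkɔvz/.
The consonants /b/, /z/ cannot be parsed into a legal (C)(C)V(C) syllable (at most one coda consonant is licensed; onsets may contain at most 2 consonants).
Each unlicensed consonant becomes the onset of a new syllable: /b/ → /ba/, /z/ → /za/.

batkɔvza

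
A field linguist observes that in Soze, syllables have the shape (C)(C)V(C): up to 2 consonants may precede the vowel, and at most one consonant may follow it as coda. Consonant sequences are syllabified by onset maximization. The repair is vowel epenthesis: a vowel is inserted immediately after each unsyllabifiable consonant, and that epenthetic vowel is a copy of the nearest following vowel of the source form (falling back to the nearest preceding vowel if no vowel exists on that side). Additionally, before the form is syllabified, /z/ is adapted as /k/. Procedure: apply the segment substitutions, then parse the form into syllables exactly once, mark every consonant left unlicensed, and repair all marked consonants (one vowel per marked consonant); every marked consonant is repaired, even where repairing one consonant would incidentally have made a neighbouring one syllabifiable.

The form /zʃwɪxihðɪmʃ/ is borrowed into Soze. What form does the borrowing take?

kɪʃwɪxihðɪmʃɪ

Substitution: /z/ → /k/, giving /kʃwɪxihðɪmʃ/.
Syllabifying with onset maximization leaves /k/, /ʃ/ stranded (at most one coda consonant is licensed; onsets may contain at most 2 consonants).
Epenthesis after each stranded consonant: /k/ → /kɪ/, /ʃ/ → /ʃɪ/.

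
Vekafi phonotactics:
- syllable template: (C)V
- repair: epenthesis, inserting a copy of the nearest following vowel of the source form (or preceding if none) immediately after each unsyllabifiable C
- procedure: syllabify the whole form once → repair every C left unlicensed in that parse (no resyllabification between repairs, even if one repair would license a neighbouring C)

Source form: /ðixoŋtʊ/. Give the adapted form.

ðixoŋʊtʊ

Syllabifying with onset maximization leaves /ŋ/ stranded (no codas are permitted; onsets are limited to one consonant).
Epenthesis after each stranded consonant: /ŋ/ → /ŋʊ/.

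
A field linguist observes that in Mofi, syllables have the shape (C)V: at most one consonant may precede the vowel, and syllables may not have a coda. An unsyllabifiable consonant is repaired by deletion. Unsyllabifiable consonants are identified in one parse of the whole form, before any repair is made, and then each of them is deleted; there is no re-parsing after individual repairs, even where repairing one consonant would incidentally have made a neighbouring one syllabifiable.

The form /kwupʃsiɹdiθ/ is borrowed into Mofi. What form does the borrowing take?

The consonants /k/, /p/, /ʃ/, /ɹ/, /θ/ cannot be parsed into a legal (C)V syllable (no codas are permitted; onsets are limited to one consonant).
Deleting the stranded consonants removes /k/, /p/, /ʃ/, /ɹ/, /θ/.

wusidi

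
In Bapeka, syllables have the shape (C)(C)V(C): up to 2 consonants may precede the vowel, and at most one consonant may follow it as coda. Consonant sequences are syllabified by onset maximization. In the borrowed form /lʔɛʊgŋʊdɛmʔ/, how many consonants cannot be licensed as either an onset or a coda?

1

The consonants /ʔ/ cannot be parsed into a legal (C)(C)V(C) syllable (at most one coda consonant is licensed; onsets may contain at most 2 consonants).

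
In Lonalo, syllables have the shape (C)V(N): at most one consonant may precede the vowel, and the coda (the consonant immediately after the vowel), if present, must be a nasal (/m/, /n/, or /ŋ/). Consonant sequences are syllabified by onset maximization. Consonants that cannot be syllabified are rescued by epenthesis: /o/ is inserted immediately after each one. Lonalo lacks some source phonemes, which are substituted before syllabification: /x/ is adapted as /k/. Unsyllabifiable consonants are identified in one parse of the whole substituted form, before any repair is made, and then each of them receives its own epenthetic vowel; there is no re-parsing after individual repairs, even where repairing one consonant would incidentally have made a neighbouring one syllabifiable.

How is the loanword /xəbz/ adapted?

kəbozo

Substitution: /x/ → /k/, giving /kəbz/.
The consonants /b/, /z/ cannot be parsed into a legal (C)V(N) syllable (only a nasal (/m/, /n/, or /ŋ/) is licensed in coda position; onsets are limited to one consonant).
Each unlicensed consonant becomes the onset of a new syllable: /b/ → /bo/, /z/ → /zo/.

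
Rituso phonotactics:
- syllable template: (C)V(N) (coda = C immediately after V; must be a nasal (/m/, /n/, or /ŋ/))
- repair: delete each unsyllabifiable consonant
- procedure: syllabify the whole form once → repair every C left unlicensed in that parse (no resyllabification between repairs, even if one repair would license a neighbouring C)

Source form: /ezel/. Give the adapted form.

eze

Syllabifying with onset maximization leaves /l/ stranded (only a nasal (/m/, /n/, or /ŋ/) is licensed in coda position; onsets are limited to one consonant).
Deleting the stranded consonants removes /l/.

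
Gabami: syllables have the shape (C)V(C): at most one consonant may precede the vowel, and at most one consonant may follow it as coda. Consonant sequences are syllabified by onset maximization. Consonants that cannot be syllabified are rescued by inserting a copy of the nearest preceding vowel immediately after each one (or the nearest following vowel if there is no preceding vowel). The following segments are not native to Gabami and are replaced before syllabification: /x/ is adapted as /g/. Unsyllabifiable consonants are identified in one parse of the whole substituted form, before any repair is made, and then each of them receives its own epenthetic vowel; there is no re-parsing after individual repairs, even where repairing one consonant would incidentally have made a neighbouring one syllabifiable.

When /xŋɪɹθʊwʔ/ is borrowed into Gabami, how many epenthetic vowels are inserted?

2

After substitution the input is /gŋɪɹθʊwʔ/.
The unsyllabifiable consonants are /g/, /ʔ/; each receives one epenthetic vowel.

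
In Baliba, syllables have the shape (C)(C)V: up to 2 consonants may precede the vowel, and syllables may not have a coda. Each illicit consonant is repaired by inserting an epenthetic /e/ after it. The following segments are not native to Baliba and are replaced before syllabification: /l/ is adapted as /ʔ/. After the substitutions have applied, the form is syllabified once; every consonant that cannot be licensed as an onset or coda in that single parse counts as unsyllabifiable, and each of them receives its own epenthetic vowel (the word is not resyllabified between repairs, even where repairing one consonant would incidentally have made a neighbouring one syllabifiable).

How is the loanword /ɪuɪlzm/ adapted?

Substitution: /l/ → /ʔ/, giving /ɪuɪʔzm/.
Under (C)(C)V, the unsyllabifiable consonants are /ʔ/, /z/, /m/ (no codas are permitted; onsets may contain at most 2 consonants).
Inserting the epenthetic vowel yields /ʔ/ → /ʔe/, /z/ → /ze/, /m/ → /me/.

ɪuɪʔezeme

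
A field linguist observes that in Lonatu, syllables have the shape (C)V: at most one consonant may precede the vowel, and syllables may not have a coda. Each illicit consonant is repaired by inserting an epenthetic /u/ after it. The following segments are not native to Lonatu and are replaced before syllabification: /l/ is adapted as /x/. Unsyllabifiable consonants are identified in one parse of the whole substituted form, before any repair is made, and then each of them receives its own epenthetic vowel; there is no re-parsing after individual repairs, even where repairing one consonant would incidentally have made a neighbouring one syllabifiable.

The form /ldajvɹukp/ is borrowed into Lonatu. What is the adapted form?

xudajuvuɹukupu

Substitution: /l/ → /x/, giving /xdajvɹukp/.
Under (C)V, the unsyllabifiable consonants are /x/, /j/, /v/, /k/, /p/ (no codas are permitted; onsets are limited to one consonant).
Inserting the epenthetic vowel yields /x/ → /xu/, /j/ → /ju/, /v/ → /vu/, /k/ → /ku/, /p/ → /pu/.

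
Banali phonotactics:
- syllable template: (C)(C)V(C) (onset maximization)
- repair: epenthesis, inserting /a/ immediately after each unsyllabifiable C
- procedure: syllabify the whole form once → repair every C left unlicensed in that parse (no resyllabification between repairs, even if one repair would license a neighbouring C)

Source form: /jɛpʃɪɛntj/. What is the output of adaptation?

The consonants /t/, /j/ cannot be parsed into a legal (C)(C)V(C) syllable (at most one coda consonant is licensed; onsets may contain at most 2 consonants).
Epenthesis after each stranded consonant: /t/ → /ta/, /j/ → /ja/.

jɛpʃɪɛntaja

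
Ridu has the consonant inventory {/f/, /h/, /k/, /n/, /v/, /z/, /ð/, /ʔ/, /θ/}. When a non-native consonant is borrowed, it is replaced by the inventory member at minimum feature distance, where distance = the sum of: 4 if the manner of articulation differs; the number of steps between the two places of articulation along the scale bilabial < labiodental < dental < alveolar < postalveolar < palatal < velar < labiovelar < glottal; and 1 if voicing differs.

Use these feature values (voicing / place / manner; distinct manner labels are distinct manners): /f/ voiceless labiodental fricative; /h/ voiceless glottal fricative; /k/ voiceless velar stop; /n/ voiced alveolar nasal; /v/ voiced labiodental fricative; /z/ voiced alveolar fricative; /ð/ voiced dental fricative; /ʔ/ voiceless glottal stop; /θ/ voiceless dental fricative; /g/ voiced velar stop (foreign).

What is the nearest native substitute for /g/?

k

/k/ is closest: same manner (stop), place distance 0 (velar→velar), voicing differs (+1); total 1. Next closest is /ʔ/ at distance 3.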